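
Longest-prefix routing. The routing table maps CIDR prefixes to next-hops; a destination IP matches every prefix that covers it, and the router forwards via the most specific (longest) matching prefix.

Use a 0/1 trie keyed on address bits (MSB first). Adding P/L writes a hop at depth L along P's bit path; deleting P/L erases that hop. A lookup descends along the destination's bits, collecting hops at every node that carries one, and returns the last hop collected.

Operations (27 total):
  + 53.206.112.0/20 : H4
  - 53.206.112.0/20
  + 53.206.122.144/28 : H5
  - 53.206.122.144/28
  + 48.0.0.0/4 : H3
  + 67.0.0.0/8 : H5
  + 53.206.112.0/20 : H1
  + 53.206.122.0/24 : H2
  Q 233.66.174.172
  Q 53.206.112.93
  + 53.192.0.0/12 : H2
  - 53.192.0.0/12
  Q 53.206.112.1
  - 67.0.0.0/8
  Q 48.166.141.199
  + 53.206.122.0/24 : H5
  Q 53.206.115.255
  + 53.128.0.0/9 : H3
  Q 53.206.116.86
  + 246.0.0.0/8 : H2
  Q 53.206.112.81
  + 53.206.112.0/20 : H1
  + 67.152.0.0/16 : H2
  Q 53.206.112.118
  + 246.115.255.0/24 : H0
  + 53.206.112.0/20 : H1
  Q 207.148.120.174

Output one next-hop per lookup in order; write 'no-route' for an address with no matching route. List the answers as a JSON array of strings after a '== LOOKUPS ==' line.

Process each operation:
  add 53.206.112.0/20 -> H4 at depth 20
  - 53.206.112.0/20 clear@20
  add 53.206.122.144/28 -> H5 at depth 28
  - 53.206.122.144/28 clear@28
  add 48.0.0.0/4 -> H3 at depth 4
  add 67.0.0.0/8 -> H5 at depth 8
  add 53.206.112.0/20 -> H1 at depth 20
  add 53.206.122.0/24 -> H2 at depth 24
  ? 233.66.174.172  path d0:-  best=no-route
  ? 53.206.112.93  path d0:-→d1:-→d2:-→d3:-→d4:H3→d5:-→d6:-→d7:-→d8:-→d9:-→d10:-→d11:-→d12:-→d13:-→d14:-→d15:-→d16:-→d17:-→d18:-→d19:-→d20:H1  best=H1
  add 53.192.0.0/12 -> H2 at depth 12
  - 53.192.0.0/12 clear@12
  ? 53.206.112.1  path d0:-→d1:-→d2:-→d3:-→d4:H3→d5:-→d6:-→d7:-→d8:-→d9:-→d10:-→d11:-→d12:-→d13:-→d14:-→d15:-→d16:-→d17:-→d18:-→d19:-→d20:H1  best=H1
  - 67.0.0.0/8 clear@8
  ? 48.166.141.199  path d0:-→d1:-→d2:-→d3:-→d4:H3→d5:-  best=H3
  add 53.206.122.0/24 -> H5 at depth 24
  ? 53.206.115.255  path d0:-→d1:-→d2:-→d3:-→d4:H3→d5:-→d6:-→d7:-→d8:-→d9:-→d10:-→d11:-→d12:-→d13:-→d14:-→d15:-→d16:-→d17:-→d18:-→d19:-→d20:H1  best=H1
  add 53.128.0.0/9 -> H3 at depth 9
  ? 53.206.116.86  path d0:-→d1:-→d2:-→d3:-→d4:H3→d5:-→d6:-→d7:-→d8:-→d9:H3→d10:-→d11:-→d12:-→d13:-→d14:-→d15:-→d16:-→d17:-→d18:-→d19:-→d20:H1  best=H1
  add 246.0.0.0/8 -> H2 at depth 8
  ? 53.206.112.81  path d0:-→d1:-→d2:-→d3:-→d4:H3→d5:-→d6:-→d7:-→d8:-→d9:H3→d10:-→d11:-→d12:-→d13:-→d14:-→d15:-→d16:-→d17:-→d18:-→d19:-→d20:H1  best=H1
  add 53.206.112.0/20 -> H1 at depth 20
  add 67.152.0.0/16 -> H2 at depth 16
  ? 53.206.112.118  path d0:-→d1:-→d2:-→d3:-→d4:H3→d5:-→d6:-→d7:-→d8:-→d9:H3→d10:-→d11:-→d12:-→d13:-→d14:-→d15:-→d16:-→d17:-→d18:-→d19:-→d20:H1  best=H1
  add 246.115.255.0/24 -> H0 at depth 24
  add 53.206.112.0/20 -> H1 at depth 20
  ? 207.148.120.174  path d0:-→d1:-→d2:-  best=no-route

== LOOKUPS ==
["no-route","H1","H1","H3","H1","H1","H1","H1","no-route"]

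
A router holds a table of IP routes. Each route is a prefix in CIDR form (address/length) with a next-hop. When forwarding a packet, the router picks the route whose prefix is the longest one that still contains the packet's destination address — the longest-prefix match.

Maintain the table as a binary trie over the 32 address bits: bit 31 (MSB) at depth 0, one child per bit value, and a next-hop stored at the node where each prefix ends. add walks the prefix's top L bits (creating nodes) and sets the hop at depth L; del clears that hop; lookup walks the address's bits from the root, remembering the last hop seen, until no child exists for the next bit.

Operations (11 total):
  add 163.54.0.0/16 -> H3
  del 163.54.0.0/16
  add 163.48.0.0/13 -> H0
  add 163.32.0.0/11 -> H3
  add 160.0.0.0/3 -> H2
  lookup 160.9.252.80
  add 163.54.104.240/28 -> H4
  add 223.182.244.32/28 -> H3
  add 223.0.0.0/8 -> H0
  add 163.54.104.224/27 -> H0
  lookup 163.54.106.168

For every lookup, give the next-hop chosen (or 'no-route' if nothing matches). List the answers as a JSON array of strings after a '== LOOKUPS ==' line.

Apply in order:
  + 163.54.0.0/16 (H3) depth=16
  del 163.54.0.0/16 (clear depth 16)
  + 163.48.0.0/13 (H0) depth=13
  + 163.32.0.0/11 (H3) depth=11
  + 160.0.0.0/3 (H2) depth=3
  ? 160.9.252.80  path d0:-→d1:-→d2:-→d3:H2→d4:-→d5:-→d6:-  best=H2
  + 163.54.104.240/28 (H4) depth=28
  + 223.182.244.32/28 (H3) depth=28
  + 223.0.0.0/8 (H0) depth=8
  + 163.54.104.224/27 (H0) depth=27
  ? 163.54.106.168  path d0:-→d1:-→d2:-→d3:H2→d4:-→d5:-→d6:-→d7:-→d8:-→d9:-→d10:-→d11:H3→d12:-→d13:H0→d14:-→d15:-→d16:-→d17:-→d18:-→d19:-→d20:-→d21:-→d22:-  best=H0

== LOOKUPS ==
["H2","H0"]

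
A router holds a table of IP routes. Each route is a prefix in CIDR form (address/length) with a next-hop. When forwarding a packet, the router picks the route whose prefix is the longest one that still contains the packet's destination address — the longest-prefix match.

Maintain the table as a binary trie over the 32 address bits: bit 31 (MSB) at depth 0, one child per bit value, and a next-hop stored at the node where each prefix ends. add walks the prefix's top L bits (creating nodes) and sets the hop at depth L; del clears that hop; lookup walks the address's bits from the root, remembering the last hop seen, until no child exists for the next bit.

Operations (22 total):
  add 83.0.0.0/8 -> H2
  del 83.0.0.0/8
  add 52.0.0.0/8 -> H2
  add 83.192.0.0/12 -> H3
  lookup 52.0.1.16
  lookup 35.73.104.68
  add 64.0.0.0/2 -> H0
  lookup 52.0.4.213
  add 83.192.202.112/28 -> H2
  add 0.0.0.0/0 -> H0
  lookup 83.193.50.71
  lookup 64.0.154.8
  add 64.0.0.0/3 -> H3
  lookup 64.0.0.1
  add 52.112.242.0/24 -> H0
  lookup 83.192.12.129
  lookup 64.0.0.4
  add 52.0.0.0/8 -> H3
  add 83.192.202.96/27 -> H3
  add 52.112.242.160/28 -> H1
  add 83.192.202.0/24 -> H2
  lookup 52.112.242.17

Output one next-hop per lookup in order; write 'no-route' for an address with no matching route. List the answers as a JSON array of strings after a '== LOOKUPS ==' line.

Trace:
  + 83.0.0.0/8 (H2) depth=8
  del 83.0.0.0/8 (clear depth 8)
  + 52.0.0.0/8 (H2) depth=8
  + 83.192.0.0/12 (H3) depth=12
  Q 52.0.1.16: descend 00110100 ; hops seen [H2] ; pick H2
  Q 35.73.104.68: descend 001 ; hops seen [∅] ; pick no-route
  + 64.0.0.0/2 (H0) depth=2
  Q 52.0.4.213: descend 00110100 ; hops seen [H2] ; pick H2
  + 83.192.202.112/28 (H2) depth=28
  + 0.0.0.0/0 (H0) depth=0
  Q 83.193.50.71: descend 010100111100000 ; hops seen [H0,H0,H3] ; pick H3
  Q 64.0.154.8: descend 010 ; hops seen [H0,H0] ; pick H0
  + 64.0.0.0/3 (H3) depth=3
  Q 64.0.0.1: descend 010 ; hops seen [H0,H0,H3] ; pick H3
  + 52.112.242.0/24 (H0) depth=24
  Q 83.192.12.129: descend 0101001111000000 ; hops seen [H0,H0,H3,H3] ; pick H3
  Q 64.0.0.4: descend 010 ; hops seen [H0,H0,H3] ; pick H3
  + 52.0.0.0/8 (H3) depth=8
  + 83.192.202.96/27 (H3) depth=27
  + 52.112.242.160/28 (H1) depth=28
  + 83.192.202.0/24 (H2) depth=24
  Q 52.112.242.17: descend 001101000111000011110010 ; hops seen [H0,H3,H0] ; pick H0

== LOOKUPS ==
["H2","no-route","H2","H3","H0","H3","H3","H3","H0"]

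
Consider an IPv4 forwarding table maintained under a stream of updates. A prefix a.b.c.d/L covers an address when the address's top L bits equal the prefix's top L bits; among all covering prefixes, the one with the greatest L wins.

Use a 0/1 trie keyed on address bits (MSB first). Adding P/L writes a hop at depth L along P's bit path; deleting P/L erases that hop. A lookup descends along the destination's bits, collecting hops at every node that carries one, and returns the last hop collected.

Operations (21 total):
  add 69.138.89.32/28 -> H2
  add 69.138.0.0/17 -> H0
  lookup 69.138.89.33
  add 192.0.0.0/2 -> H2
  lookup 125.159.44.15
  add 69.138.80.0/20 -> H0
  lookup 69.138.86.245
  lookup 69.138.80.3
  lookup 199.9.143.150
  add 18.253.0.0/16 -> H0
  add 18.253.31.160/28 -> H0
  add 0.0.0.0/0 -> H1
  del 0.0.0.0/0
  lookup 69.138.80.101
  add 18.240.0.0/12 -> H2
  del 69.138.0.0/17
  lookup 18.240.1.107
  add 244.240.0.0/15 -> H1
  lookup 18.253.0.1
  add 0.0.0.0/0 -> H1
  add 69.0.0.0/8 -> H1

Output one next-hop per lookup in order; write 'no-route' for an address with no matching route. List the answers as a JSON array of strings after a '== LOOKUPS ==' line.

Process each operation:
  add 69.138.89.32/28 -> H2 at depth 28
  add 69.138.0.0/17 -> H0 at depth 17
  lookup 69.138.89.33: bits 0100010110001010010110010010 walk d0:-→d1:-→d2:-→d3:-→d4:-→d5:-→d6:-→d7:-→d8:-→d9:-→d10:-→d11:-→d12:-→d13:-→d14:-→d15:-→d16:-→d17:H0→d18:-→d19:-→d20:-→d21:-→d22:-→d23:-→d24:-→d25:-→d26:-→d27:-→d28:H2 -> H2
  add 192.0.0.0/2 -> H2 at depth 2
  lookup 125.159.44.15: bits 01 walk d0:-→d1:-→d2:- -> no-route
  add 69.138.80.0/20 -> H0 at depth 20
  lookup 69.138.86.245: bits 01000101100010100101 walk d0:-→d1:-→d2:-→d3:-→d4:-→d5:-→d6:-→d7:-→d8:-→d9:-→d10:-→d11:-→d12:-→d13:-→d14:-→d15:-→d16:-→d17:H0→d18:-→d19:-→d20:H0 -> H0
  lookup 69.138.80.3: bits 01000101100010100101 walk d0:-→d1:-→d2:-→d3:-→d4:-→d5:-→d6:-→d7:-→d8:-→d9:-→d10:-→d11:-→d12:-→d13:-→d14:-→d15:-→d16:-→d17:H0→d18:-→d19:-→d20:H0 -> H0
  lookup 199.9.143.150: bits 11 walk d0:-→d1:-→d2:H2 -> H2
  add 18.253.0.0/16 -> H0 at depth 16
  add 18.253.31.160/28 -> H0 at depth 28
  add 0.0.0.0/0 -> H1 at depth 0
  - 0.0.0.0/0 clear@0
  lookup 69.138.80.101: bits 01000101100010100101 walk d0:-→d1:-→d2:-→d3:-→d4:-→d5:-→d6:-→d7:-→d8:-→d9:-→d10:-→d11:-→d12:-→d13:-→d14:-→d15:-→d16:-→d17:H0→d18:-→d19:-→d20:H0 -> H0
  add 18.240.0.0/12 -> H2 at depth 12
  - 69.138.0.0/17 clear@17
  lookup 18.240.1.107: bits 000100101111 walk d0:-→d1:-→d2:-→d3:-→d4:-→d5:-→d6:-→d7:-→d8:-→d9:-→d10:-→d11:-→d12:H2 -> H2
  add 244.240.0.0/15 -> H1 at depth 15
  lookup 18.253.0.1: bits 0001001011111101000 walk d0:-→d1:-→d2:-→d3:-→d4:-→d5:-→d6:-→d7:-→d8:-→d9:-→d10:-→d11:-→d12:H2→d13:-→d14:-→d15:-→d16:H0→d17:-→d18:-→d19:- -> H0
  add 0.0.0.0/0 -> H1 at depth 0
  add 69.0.0.0/8 -> H1 at depth 8

== LOOKUPS ==
["H2","no-route","H0","H0","H2","H0","H2","H0"]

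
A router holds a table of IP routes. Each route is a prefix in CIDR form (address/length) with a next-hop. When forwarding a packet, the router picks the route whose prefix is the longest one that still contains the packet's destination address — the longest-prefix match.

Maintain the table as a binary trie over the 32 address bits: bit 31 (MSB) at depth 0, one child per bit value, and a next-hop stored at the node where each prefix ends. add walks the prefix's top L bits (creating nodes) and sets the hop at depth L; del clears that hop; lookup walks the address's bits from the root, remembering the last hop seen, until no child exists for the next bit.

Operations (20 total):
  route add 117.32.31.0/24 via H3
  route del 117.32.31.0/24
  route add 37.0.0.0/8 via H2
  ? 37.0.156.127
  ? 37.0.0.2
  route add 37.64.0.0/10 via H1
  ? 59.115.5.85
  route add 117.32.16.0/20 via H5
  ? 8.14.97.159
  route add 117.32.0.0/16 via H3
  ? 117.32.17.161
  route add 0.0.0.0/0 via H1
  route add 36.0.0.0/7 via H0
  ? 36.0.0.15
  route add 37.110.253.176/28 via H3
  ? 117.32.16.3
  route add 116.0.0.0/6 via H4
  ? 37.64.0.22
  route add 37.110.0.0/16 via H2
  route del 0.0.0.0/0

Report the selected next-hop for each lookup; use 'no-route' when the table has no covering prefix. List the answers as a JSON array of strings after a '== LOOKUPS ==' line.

Process each operation:
  + 117.32.31.0/24 (H3) depth=24
  del 117.32.31.0/24 (clear depth 24)
  + 37.0.0.0/8 (H2) depth=8
  Q 37.0.156.127: descend 00100101 ; hops seen [H2] ; pick H2
  Q 37.0.0.2: descend 00100101 ; hops seen [H2] ; pick H2
  + 37.64.0.0/10 (H1) depth=10
  Q 59.115.5.85: descend 001 ; hops seen [∅] ; pick no-route
  + 117.32.16.0/20 (H5) depth=20
  Q 8.14.97.159: descend 00 ; hops seen [∅] ; pick no-route
  + 117.32.0.0/16 (H3) depth=16
  Q 117.32.17.161: descend 01110101001000000001 ; hops seen [H3,H5] ; pick H5
  + 0.0.0.0/0 (H1) depth=0
  + 36.0.0.0/7 (H0) depth=7
  Q 36.0.0.15: descend 0010010 ; hops seen [H1,H0] ; pick H0
  + 37.110.253.176/28 (H3) depth=28
  Q 117.32.16.3: descend 01110101001000000001 ; hops seen [H1,H3,H5] ; pick H5
  + 116.0.0.0/6 (H4) depth=6
  Q 37.64.0.22: descend 0010010101 ; hops seen [H1,H0,H2,H1] ; pick H1
  + 37.110.0.0/16 (H2) depth=16
  del 0.0.0.0/0 (clear depth 0)

== LOOKUPS ==
["H2","H2","no-route","no-route","H5","H0","H5","H1"]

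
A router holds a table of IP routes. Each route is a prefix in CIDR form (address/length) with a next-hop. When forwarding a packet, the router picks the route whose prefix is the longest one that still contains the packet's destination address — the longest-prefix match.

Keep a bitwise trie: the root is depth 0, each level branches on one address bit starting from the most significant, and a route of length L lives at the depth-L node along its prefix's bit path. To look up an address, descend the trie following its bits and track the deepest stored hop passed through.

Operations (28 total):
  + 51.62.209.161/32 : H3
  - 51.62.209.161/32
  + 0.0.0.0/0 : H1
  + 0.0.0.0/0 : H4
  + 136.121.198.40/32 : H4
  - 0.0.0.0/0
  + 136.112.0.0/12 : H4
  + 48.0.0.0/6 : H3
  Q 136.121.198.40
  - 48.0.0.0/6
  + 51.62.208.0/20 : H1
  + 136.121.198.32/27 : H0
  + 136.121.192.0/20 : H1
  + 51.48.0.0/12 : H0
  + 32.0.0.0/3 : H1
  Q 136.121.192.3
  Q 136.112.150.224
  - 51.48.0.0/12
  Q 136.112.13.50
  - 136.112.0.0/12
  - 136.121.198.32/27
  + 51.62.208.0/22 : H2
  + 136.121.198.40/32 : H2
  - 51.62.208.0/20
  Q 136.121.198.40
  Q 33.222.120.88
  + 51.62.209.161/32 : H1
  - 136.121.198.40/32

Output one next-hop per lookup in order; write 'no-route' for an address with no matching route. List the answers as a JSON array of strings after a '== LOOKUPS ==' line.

Process each operation:
  + 51.62.209.161/32 (H3) depth=32
  del 51.62.209.161/32 (clear depth 32)
  + 0.0.0.0/0 (H1) depth=0
  + 0.0.0.0/0 (H4) depth=0
  + 136.121.198.40/32 (H4) depth=32
  del 0.0.0.0/0 (clear depth 0)
  + 136.112.0.0/12 (H4) depth=12
  + 48.0.0.0/6 (H3) depth=6
  lookup 136.121.198.40: bits 10001000011110011100011000101000 walk d0:-→d1:-→d2:-→d3:-→d4:-→d5:-→d6:-→d7:-→d8:-→d9:-→d10:-→d11:-→d12:H4→d13:-→d14:-→d15:-→d16:-→d17:-→d18:-→d19:-→d20:-→d21:-→d22:-→d23:-→d24:-→d25:-→d26:-→d27:-→d28:-→d29:-→d30:-→d31:-→d32:H4 -> H4
  del 48.0.0.0/6 (clear depth 6)
  + 51.62.208.0/20 (H1) depth=20
  + 136.121.198.32/27 (H0) depth=27
  + 136.121.192.0/20 (H1) depth=20
  + 51.48.0.0/12 (H0) depth=12
  + 32.0.0.0/3 (H1) depth=3
  lookup 136.121.192.3: bits 100010000111100111000 walk d0:-→d1:-→d2:-→d3:-→d4:-→d5:-→d6:-→d7:-→d8:-→d9:-→d10:-→d11:-→d12:H4→d13:-→d14:-→d15:-→d16:-→d17:-→d18:-→d19:-→d20:H1→d21:- -> H1
  lookup 136.112.150.224: bits 100010000111 walk d0:-→d1:-→d2:-→d3:-→d4:-→d5:-→d6:-→d7:-→d8:-→d9:-→d10:-→d11:-→d12:H4 -> H4
  del 51.48.0.0/12 (clear depth 12)
  lookup 136.112.13.50: bits 100010000111 walk d0:-→d1:-→d2:-→d3:-→d4:-→d5:-→d6:-→d7:-→d8:-→d9:-→d10:-→d11:-→d12:H4 -> H4
  del 136.112.0.0/12 (clear depth 12)
  del 136.121.198.32/27 (clear depth 27)
  + 51.62.208.0/22 (H2) depth=22
  + 136.121.198.40/32 (H2) depth=32
  del 51.62.208.0/20 (clear depth 20)
  lookup 136.121.198.40: bits 10001000011110011100011000101000 walk d0:-→d1:-→d2:-→d3:-→d4:-→d5:-→d6:-→d7:-→d8:-→d9:-→d10:-→d11:-→d12:-→d13:-→d14:-→d15:-→d16:-→d17:-→d18:-→d19:-→d20:H1→d21:-→d22:-→d23:-→d24:-→d25:-→d26:-→d27:-→d28:-→d29:-→d30:-→d31:-→d32:H2 -> H2
  lookup 33.222.120.88: bits 001 walk d0:-→d1:-→d2:-→d3:H1 -> H1
  + 51.62.209.161/32 (H1) depth=32
  del 136.121.198.40/32 (clear depth 32)

== LOOKUPS ==
["H4","H1","H4","H4","H2","H1"]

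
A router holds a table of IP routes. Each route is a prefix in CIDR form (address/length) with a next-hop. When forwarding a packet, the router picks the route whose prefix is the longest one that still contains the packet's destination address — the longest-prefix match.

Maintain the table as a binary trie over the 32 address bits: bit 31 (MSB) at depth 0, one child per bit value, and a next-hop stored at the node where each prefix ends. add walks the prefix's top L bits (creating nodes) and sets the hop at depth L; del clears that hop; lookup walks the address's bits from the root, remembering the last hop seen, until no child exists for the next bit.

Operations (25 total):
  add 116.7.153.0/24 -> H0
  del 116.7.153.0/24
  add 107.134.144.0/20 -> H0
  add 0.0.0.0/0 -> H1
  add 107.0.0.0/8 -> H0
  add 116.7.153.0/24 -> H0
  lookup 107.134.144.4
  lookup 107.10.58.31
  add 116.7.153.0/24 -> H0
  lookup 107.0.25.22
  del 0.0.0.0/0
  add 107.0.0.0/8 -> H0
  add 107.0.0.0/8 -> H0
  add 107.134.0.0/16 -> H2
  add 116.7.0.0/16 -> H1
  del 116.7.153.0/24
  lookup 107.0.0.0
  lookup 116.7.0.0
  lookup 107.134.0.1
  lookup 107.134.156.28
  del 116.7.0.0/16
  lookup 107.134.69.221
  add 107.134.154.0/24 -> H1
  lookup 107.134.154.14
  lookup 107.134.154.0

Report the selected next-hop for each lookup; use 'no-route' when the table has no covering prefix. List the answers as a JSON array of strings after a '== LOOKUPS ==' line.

Apply in order:
  + 116.7.153.0/24 (H0) depth=24
  - 116.7.153.0/24 clear@24
  + 107.134.144.0/20 (H0) depth=20
  + 0.0.0.0/0 (H1) depth=0
  + 107.0.0.0/8 (H0) depth=8
  + 116.7.153.0/24 (H0) depth=24
  Q 107.134.144.4: descend 01101011100001101001 ; hops seen [H1,H0,H0] ; pick H0
  Q 107.10.58.31: descend 01101011 ; hops seen [H1,H0] ; pick H0
  + 116.7.153.0/24 (H0) depth=24
  Q 107.0.25.22: descend 01101011 ; hops seen [H1,H0] ; pick H0
  - 0.0.0.0/0 clear@0
  + 107.0.0.0/8 (H0) depth=8
  + 107.0.0.0/8 (H0) depth=8
  + 107.134.0.0/16 (H2) depth=16
  + 116.7.0.0/16 (H1) depth=16
  - 116.7.153.0/24 clear@24
  Q 107.0.0.0: descend 01101011 ; hops seen [H0] ; pick H0
  Q 116.7.0.0: descend 0111010000000111 ; hops seen [H1] ; pick H1
  Q 107.134.0.1: descend 0110101110000110 ; hops seen [H0,H2] ; pick H2
  Q 107.134.156.28: descend 01101011100001101001 ; hops seen [H0,H2,H0] ; pick H0
  - 116.7.0.0/16 clear@16
  Q 107.134.69.221: descend 0110101110000110 ; hops seen [H0,H2] ; pick H2
  + 107.134.154.0/24 (H1) depth=24
  Q 107.134.154.14: descend 011010111000011010011010 ; hops seen [H0,H2,H0,H1] ; pick H1
  Q 107.134.154.0: descend 011010111000011010011010 ; hops seen [H0,H2,H0,H1] ; pick H1

== LOOKUPS ==
["H0","H0","H0","H0","H1","H2","H0","H2","H1","H1"]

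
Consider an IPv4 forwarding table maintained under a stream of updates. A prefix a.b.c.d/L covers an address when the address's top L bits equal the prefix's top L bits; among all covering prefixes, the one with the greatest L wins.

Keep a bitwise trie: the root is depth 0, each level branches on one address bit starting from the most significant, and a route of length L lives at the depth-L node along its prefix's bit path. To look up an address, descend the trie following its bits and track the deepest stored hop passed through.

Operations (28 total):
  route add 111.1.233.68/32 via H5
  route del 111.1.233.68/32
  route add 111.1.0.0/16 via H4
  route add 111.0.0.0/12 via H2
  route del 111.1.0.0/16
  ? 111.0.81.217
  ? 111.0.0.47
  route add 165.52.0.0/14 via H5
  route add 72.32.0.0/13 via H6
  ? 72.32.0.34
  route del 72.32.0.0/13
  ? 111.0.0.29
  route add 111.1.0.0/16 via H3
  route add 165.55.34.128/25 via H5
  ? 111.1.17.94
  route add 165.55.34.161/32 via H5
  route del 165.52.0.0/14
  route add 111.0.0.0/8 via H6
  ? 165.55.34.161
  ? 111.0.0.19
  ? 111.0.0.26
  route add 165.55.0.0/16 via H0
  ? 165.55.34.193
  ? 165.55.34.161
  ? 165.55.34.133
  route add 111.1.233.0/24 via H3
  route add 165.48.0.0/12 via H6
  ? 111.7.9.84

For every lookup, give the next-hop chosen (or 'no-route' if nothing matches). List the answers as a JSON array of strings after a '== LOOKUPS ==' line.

Process each operation:
  add 111.1.233.68/32 -> H5 at depth 32
  del 111.1.233.68/32 (clear depth 32)
  add 111.1.0.0/16 -> H4 at depth 16
  add 111.0.0.0/12 -> H2 at depth 12
  del 111.1.0.0/16 (clear depth 16)
  ? 111.0.81.217  path d0:-→d1:-→d2:-→d3:-→d4:-→d5:-→d6:-→d7:-→d8:-→d9:-→d10:-→d11:-→d12:H2→d13:-→d14:-→d15:-  best=H2
  ? 111.0.0.47  path d0:-→d1:-→d2:-→d3:-→d4:-→d5:-→d6:-→d7:-→d8:-→d9:-→d10:-→d11:-→d12:H2→d13:-→d14:-→d15:-  best=H2
  add 165.52.0.0/14 -> H5 at depth 14
  add 72.32.0.0/13 -> H6 at depth 13
  ? 72.32.0.34  path d0:-→d1:-→d2:-→d3:-→d4:-→d5:-→d6:-→d7:-→d8:-→d9:-→d10:-→d11:-→d12:-→d13:H6  best=H6
  del 72.32.0.0/13 (clear depth 13)
  ? 111.0.0.29  path d0:-→d1:-→d2:-→d3:-→d4:-→d5:-→d6:-→d7:-→d8:-→d9:-→d10:-→d11:-→d12:H2→d13:-→d14:-→d15:-  best=H2
  add 111.1.0.0/16 -> H3 at depth 16
  add 165.55.34.128/25 -> H5 at depth 25
  ? 111.1.17.94  path d0:-→d1:-→d2:-→d3:-→d4:-→d5:-→d6:-→d7:-→d8:-→d9:-→d10:-→d11:-→d12:H2→d13:-→d14:-→d15:-→d16:H3  best=H3
  add 165.55.34.161/32 -> H5 at depth 32
  del 165.52.0.0/14 (clear depth 14)
  add 111.0.0.0/8 -> H6 at depth 8
  ? 165.55.34.161  path d0:-→d1:-→d2:-→d3:-→d4:-→d5:-→d6:-→d7:-→d8:-→d9:-→d10:-→d11:-→d12:-→d13:-→d14:-→d15:-→d16:-→d17:-→d18:-→d19:-→d20:-→d21:-→d22:-→d23:-→d24:-→d25:H5→d26:-→d27:-→d28:-→d29:-→d30:-→d31:-→d32:H5  best=H5
  ? 111.0.0.19  path d0:-→d1:-→d2:-→d3:-→d4:-→d5:-→d6:-→d7:-→d8:H6→d9:-→d10:-→d11:-→d12:H2→d13:-→d14:-→d15:-  best=H2
  ? 111.0.0.26  path d0:-→d1:-→d2:-→d3:-→d4:-→d5:-→d6:-→d7:-→d8:H6→d9:-→d10:-→d11:-→d12:H2→d13:-→d14:-→d15:-  best=H2
  add 165.55.0.0/16 -> H0 at depth 16
  ? 165.55.34.193  path d0:-→d1:-→d2:-→d3:-→d4:-→d5:-→d6:-→d7:-→d8:-→d9:-→d10:-→d11:-→d12:-→d13:-→d14:-→d15:-→d16:H0→d17:-→d18:-→d19:-→d20:-→d21:-→d22:-→d23:-→d24:-→d25:H5  best=H5
  ? 165.55.34.161  path d0:-→d1:-→d2:-→d3:-→d4:-→d5:-→d6:-→d7:-→d8:-→d9:-→d10:-→d11:-→d12:-→d13:-→d14:-→d15:-→d16:H0→d17:-→d18:-→d19:-→d20:-→d21:-→d22:-→d23:-→d24:-→d25:H5→d26:-→d27:-→d28:-→d29:-→d30:-→d31:-→d32:H5  best=H5
  ? 165.55.34.133  path d0:-→d1:-→d2:-→d3:-→d4:-→d5:-→d6:-→d7:-→d8:-→d9:-→d10:-→d11:-→d12:-→d13:-→d14:-→d15:-→d16:H0→d17:-→d18:-→d19:-→d20:-→d21:-→d22:-→d23:-→d24:-→d25:H5→d26:-  best=H5
  add 111.1.233.0/24 -> H3 at depth 24
  add 165.48.0.0/12 -> H6 at depth 12
  ? 111.7.9.84  path d0:-→d1:-→d2:-→d3:-→d4:-→d5:-→d6:-→d7:-→d8:H6→d9:-→d10:-→d11:-→d12:H2→d13:-  best=H2

== LOOKUPS ==
["H2","H2","H6","H2","H3","H5","H2","H2","H5","H5","H5","H2"]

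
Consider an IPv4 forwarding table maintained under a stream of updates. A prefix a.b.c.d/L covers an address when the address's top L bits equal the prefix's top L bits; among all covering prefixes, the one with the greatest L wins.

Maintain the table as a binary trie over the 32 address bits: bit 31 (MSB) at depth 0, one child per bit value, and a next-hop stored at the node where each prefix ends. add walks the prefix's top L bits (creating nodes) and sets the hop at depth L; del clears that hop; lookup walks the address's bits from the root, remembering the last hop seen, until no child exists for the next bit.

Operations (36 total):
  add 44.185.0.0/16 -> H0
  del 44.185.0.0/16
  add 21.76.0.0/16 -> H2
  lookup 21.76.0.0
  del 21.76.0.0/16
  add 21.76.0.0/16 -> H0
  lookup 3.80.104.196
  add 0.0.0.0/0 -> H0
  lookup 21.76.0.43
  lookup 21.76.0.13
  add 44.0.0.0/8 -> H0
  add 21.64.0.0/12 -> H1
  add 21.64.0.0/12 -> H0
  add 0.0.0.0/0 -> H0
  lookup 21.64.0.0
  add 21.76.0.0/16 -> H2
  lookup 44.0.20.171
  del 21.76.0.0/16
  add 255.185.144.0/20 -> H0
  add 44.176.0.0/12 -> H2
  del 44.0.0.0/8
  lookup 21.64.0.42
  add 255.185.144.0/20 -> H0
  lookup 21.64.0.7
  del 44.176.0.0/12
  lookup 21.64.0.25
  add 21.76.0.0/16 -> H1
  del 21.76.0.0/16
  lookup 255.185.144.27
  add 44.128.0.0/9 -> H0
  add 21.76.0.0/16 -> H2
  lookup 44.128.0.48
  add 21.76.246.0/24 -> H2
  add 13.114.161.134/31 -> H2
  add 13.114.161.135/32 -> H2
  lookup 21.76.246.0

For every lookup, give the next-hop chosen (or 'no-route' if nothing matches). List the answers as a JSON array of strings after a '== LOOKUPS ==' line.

Process each operation:
  + 44.185.0.0/16 (H0) depth=16
  del 44.185.0.0/16 (clear depth 16)
  + 21.76.0.0/16 (H2) depth=16
  ? 21.76.0.0  path d0:-→d1:-→d2:-→d3:-→d4:-→d5:-→d6:-→d7:-→d8:-→d9:-→d10:-→d11:-→d12:-→d13:-→d14:-→d15:-→d16:H2  best=H2
  del 21.76.0.0/16 (clear depth 16)
  + 21.76.0.0/16 (H0) depth=16
  ? 3.80.104.196  path d0:-→d1:-→d2:-→d3:-  best=no-route
  + 0.0.0.0/0 (H0) depth=0
  ? 21.76.0.43  path d0:H0→d1:-→d2:-→d3:-→d4:-→d5:-→d6:-→d7:-→d8:-→d9:-→d10:-→d11:-→d12:-→d13:-→d14:-→d15:-→d16:H0  best=H0
  ? 21.76.0.13  path d0:H0→d1:-→d2:-→d3:-→d4:-→d5:-→d6:-→d7:-→d8:-→d9:-→d10:-→d11:-→d12:-→d13:-→d14:-→d15:-→d16:H0  best=H0
  + 44.0.0.0/8 (H0) depth=8
  + 21.64.0.0/12 (H1) depth=12
  + 21.64.0.0/12 (H0) depth=12
  + 0.0.0.0/0 (H0) depth=0
  ? 21.64.0.0  path d0:H0→d1:-→d2:-→d3:-→d4:-→d5:-→d6:-→d7:-→d8:-→d9:-→d10:-→d11:-→d12:H0  best=H0
  + 21.76.0.0/16 (H2) depth=16
  ? 44.0.20.171  path d0:H0→d1:-→d2:-→d3:-→d4:-→d5:-→d6:-→d7:-→d8:H0  best=H0
  del 21.76.0.0/16 (clear depth 16)
  + 255.185.144.0/20 (H0) depth=20
  + 44.176.0.0/12 (H2) depth=12
  del 44.0.0.0/8 (clear depth 8)
  ? 21.64.0.42  path d0:H0→d1:-→d2:-→d3:-→d4:-→d5:-→d6:-→d7:-→d8:-→d9:-→d10:-→d11:-→d12:H0  best=H0
  + 255.185.144.0/20 (H0) depth=20
  ? 21.64.0.7  path d0:H0→d1:-→d2:-→d3:-→d4:-→d5:-→d6:-→d7:-→d8:-→d9:-→d10:-→d11:-→d12:H0  best=H0
  del 44.176.0.0/12 (clear depth 12)
  ? 21.64.0.25  path d0:H0→d1:-→d2:-→d3:-→d4:-→d5:-→d6:-→d7:-→d8:-→d9:-→d10:-→d11:-→d12:H0  best=H0
  + 21.76.0.0/16 (H1) depth=16
  del 21.76.0.0/16 (clear depth 16)
  ? 255.185.144.27  path d0:H0→d1:-→d2:-→d3:-→d4:-→d5:-→d6:-→d7:-→d8:-→d9:-→d10:-→d11:-→d12:-→d13:-→d14:-→d15:-→d16:-→d17:-→d18:-→d19:-→d20:H0  best=H0
  + 44.128.0.0/9 (H0) depth=9
  + 21.76.0.0/16 (H2) depth=16
  ? 44.128.0.48  path d0:H0→d1:-→d2:-→d3:-→d4:-→d5:-→d6:-→d7:-→d8:-→d9:H0→d10:-  best=H0
  + 21.76.246.0/24 (H2) depth=24
  + 13.114.161.134/31 (H2) depth=31
  + 13.114.161.135/32 (H2) depth=32
  ? 21.76.246.0  path d0:H0→d1:-→d2:-→d3:-→d4:-→d5:-→d6:-→d7:-→d8:-→d9:-→d10:-→d11:-→d12:H0→d13:-→d14:-→d15:-→d16:H2→d17:-→d18:-→d19:-→d20:-→d21:-→d22:-→d23:-→d24:H2  best=H2

== LOOKUPS ==
["H2","no-route","H0","H0","H0","H0","H0","H0","H0","H0","H0","H2"]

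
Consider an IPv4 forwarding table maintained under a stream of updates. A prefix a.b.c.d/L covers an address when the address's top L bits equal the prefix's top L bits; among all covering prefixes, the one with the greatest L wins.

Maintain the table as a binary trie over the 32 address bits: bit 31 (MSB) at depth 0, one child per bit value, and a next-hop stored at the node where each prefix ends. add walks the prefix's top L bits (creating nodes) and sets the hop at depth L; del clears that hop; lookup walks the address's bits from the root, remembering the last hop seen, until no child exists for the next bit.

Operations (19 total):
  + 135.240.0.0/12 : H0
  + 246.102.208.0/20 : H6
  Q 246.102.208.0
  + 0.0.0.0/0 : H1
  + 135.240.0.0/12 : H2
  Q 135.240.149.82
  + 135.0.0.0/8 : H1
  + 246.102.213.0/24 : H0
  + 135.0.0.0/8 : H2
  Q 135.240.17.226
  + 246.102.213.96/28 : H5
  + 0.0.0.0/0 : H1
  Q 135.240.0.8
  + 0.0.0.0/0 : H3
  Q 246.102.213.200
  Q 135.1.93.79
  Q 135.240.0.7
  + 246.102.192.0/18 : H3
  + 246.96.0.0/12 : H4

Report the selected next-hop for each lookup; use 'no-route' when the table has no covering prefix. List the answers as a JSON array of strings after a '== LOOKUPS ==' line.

Process each operation:
  add 135.240.0.0/12 -> H0 at depth 12
  add 246.102.208.0/20 -> H6 at depth 20
  ? 246.102.208.0  path d0:-→d1:-→d2:-→d3:-→d4:-→d5:-→d6:-→d7:-→d8:-→d9:-→d10:-→d11:-→d12:-→d13:-→d14:-→d15:-→d16:-→d17:-→d18:-→d19:-→d20:H6  best=H6
  add 0.0.0.0/0 -> H1 at depth 0
  add 135.240.0.0/12 -> H2 at depth 12
  ? 135.240.149.82  path d0:H1→d1:-→d2:-→d3:-→d4:-→d5:-→d6:-→d7:-→d8:-→d9:-→d10:-→d11:-→d12:H2  best=H2
  add 135.0.0.0/8 -> H1 at depth 8
  add 246.102.213.0/24 -> H0 at depth 24
  add 135.0.0.0/8 -> H2 at depth 8
  ? 135.240.17.226  path d0:H1→d1:-→d2:-→d3:-→d4:-→d5:-→d6:-→d7:-→d8:H2→d9:-→d10:-→d11:-→d12:H2  best=H2
  add 246.102.213.96/28 -> H5 at depth 28
  add 0.0.0.0/0 -> H1 at depth 0
  ? 135.240.0.8  path d0:H1→d1:-→d2:-→d3:-→d4:-→d5:-→d6:-→d7:-→d8:H2→d9:-→d10:-→d11:-→d12:H2  best=H2
  add 0.0.0.0/0 -> H3 at depth 0
  ? 246.102.213.200  path d0:H3→d1:-→d2:-→d3:-→d4:-→d5:-→d6:-→d7:-→d8:-→d9:-→d10:-→d11:-→d12:-→d13:-→d14:-→d15:-→d16:-→d17:-→d18:-→d19:-→d20:H6→d21:-→d22:-→d23:-→d24:H0  best=H0
  ? 135.1.93.79  path d0:H3→d1:-→d2:-→d3:-→d4:-→d5:-→d6:-→d7:-→d8:H2  best=H2
  ? 135.240.0.7  path d0:H3→d1:-→d2:-→d3:-→d4:-→d5:-→d6:-→d7:-→d8:H2→d9:-→d10:-→d11:-→d12:H2  best=H2
  add 246.102.192.0/18 -> H3 at depth 18
  add 246.96.0.0/12 -> H4 at depth 12

== LOOKUPS ==
["H6","H2","H2","H2","H0","H2","H2"]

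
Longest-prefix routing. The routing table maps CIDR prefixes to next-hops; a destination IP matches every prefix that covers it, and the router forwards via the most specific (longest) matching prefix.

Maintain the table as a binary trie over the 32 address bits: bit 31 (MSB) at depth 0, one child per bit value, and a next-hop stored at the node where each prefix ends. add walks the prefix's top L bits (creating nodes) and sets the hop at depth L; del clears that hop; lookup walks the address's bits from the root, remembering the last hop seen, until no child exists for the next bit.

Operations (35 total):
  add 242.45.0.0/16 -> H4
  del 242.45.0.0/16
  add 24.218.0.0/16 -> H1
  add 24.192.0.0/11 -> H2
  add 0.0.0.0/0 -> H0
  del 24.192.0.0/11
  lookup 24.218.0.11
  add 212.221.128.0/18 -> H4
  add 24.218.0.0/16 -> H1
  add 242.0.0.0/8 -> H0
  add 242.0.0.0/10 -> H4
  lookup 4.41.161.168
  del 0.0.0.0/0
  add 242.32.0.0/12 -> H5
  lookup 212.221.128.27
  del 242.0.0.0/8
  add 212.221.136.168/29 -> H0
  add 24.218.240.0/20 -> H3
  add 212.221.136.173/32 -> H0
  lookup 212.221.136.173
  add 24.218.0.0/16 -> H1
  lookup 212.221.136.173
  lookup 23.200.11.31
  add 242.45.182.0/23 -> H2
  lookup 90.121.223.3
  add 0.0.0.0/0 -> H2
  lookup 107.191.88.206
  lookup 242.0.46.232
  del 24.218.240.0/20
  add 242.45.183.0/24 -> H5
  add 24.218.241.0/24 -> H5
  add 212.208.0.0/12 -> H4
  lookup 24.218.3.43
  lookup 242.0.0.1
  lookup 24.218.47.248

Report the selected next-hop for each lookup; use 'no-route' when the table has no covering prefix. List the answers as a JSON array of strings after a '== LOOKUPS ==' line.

Trace:
  + 242.45.0.0/16 (H4) depth=16
  del 242.45.0.0/16 (clear depth 16)
  + 24.218.0.0/16 (H1) depth=16
  + 24.192.0.0/11 (H2) depth=11
  + 0.0.0.0/0 (H0) depth=0
  del 24.192.0.0/11 (clear depth 11)
  Q 24.218.0.11: descend 0001100011011010 ; hops seen [H0,H1] ; pick H1
  + 212.221.128.0/18 (H4) depth=18
  + 24.218.0.0/16 (H1) depth=16
  + 242.0.0.0/8 (H0) depth=8
  + 242.0.0.0/10 (H4) depth=10
  Q 4.41.161.168: descend 000 ; hops seen [H0] ; pick H0
  del 0.0.0.0/0 (clear depth 0)
  + 242.32.0.0/12 (H5) depth=12
  Q 212.221.128.27: descend 110101001101110110 ; hops seen [H4] ; pick H4
  del 242.0.0.0/8 (clear depth 8)
  + 212.221.136.168/29 (H0) depth=29
  + 24.218.240.0/20 (H3) depth=20
  + 212.221.136.173/32 (H0) depth=32
  Q 212.221.136.173: descend 11010100110111011000100010101101 ; hops seen [H4,H0,H0] ; pick H0
  + 24.218.0.0/16 (H1) depth=16
  Q 212.221.136.173: descend 11010100110111011000100010101101 ; hops seen [H4,H0,H0] ; pick H0
  Q 23.200.11.31: descend 0001 ; hops seen [∅] ; pick no-route
  + 242.45.182.0/23 (H2) depth=23
  Q 90.121.223.3: descend 0 ; hops seen [∅] ; pick no-route
  + 0.0.0.0/0 (H2) depth=0
  Q 107.191.88.206: descend 0 ; hops seen [H2] ; pick H2
  Q 242.0.46.232: descend 1111001000 ; hops seen [H2,H4] ; pick H4
  del 24.218.240.0/20 (clear depth 20)
  + 242.45.183.0/24 (H5) depth=24
  + 24.218.241.0/24 (H5) depth=24
  + 212.208.0.0/12 (H4) depth=12
  Q 24.218.3.43: descend 0001100011011010 ; hops seen [H2,H1] ; pick H1
  Q 242.0.0.1: descend 1111001000 ; hops seen [H2,H4] ; pick H4
  Q 24.218.47.248: descend 0001100011011010 ; hops seen [H2,H1] ; pick H1

== LOOKUPS ==
["H1","H0","H4","H0","H0","no-route","no-route","H2","H4","H1","H4","H1"]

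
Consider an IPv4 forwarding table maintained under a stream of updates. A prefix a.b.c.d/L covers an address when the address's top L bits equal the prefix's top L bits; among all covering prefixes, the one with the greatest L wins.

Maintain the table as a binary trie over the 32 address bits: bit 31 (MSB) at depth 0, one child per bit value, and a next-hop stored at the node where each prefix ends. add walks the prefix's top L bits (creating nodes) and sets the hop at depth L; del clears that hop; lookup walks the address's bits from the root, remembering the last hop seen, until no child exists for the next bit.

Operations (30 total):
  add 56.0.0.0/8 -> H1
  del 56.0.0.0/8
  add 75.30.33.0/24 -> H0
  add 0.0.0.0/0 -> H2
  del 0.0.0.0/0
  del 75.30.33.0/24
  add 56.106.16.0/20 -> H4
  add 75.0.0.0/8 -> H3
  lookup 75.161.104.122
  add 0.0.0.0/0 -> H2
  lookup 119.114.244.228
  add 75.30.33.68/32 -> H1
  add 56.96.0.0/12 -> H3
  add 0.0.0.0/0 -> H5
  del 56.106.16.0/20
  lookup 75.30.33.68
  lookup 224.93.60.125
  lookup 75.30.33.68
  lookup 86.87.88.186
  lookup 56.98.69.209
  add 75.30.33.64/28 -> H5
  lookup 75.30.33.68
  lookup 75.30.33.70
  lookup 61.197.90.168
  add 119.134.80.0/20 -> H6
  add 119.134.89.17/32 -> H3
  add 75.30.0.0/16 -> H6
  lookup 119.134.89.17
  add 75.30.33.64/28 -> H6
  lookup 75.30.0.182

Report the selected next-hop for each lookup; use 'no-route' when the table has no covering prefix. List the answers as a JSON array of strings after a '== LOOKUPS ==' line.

Apply in order:
  + 56.0.0.0/8 (H1) depth=8
  - 56.0.0.0/8 clear@8
  + 75.30.33.0/24 (H0) depth=24
  + 0.0.0.0/0 (H2) depth=0
  - 0.0.0.0/0 clear@0
  - 75.30.33.0/24 clear@24
  + 56.106.16.0/20 (H4) depth=20
  + 75.0.0.0/8 (H3) depth=8
  Q 75.161.104.122: descend 01001011 ; hops seen [H3] ; pick H3
  + 0.0.0.0/0 (H2) depth=0
  Q 119.114.244.228: descend 01 ; hops seen [H2] ; pick H2
  + 75.30.33.68/32 (H1) depth=32
  + 56.96.0.0/12 (H3) depth=12
  + 0.0.0.0/0 (H5) depth=0
  - 56.106.16.0/20 clear@20
  Q 75.30.33.68: descend 01001011000111100010000101000100 ; hops seen [H5,H3,H1] ; pick H1
  Q 224.93.60.125: descend ε ; hops seen [H5] ; pick H5
  Q 75.30.33.68: descend 01001011000111100010000101000100 ; hops seen [H5,H3,H1] ; pick H1
  Q 86.87.88.186: descend 010 ; hops seen [H5] ; pick H5
  Q 56.98.69.209: descend 001110000110 ; hops seen [H5,H3] ; pick H3
  + 75.30.33.64/28 (H5) depth=28
  Q 75.30.33.68: descend 01001011000111100010000101000100 ; hops seen [H5,H3,H5,H1] ; pick H1
  Q 75.30.33.70: descend 010010110001111000100001010001 ; hops seen [H5,H3,H5] ; pick H5
  Q 61.197.90.168: descend 00111 ; hops seen [H5] ; pick H5
  + 119.134.80.0/20 (H6) depth=20
  + 119.134.89.17/32 (H3) depth=32
  + 75.30.0.0/16 (H6) depth=16
  Q 119.134.89.17: descend 01110111100001100101100100010001 ; hops seen [H5,H6,H3] ; pick H3
  + 75.30.33.64/28 (H6) depth=28
  Q 75.30.0.182: descend 010010110001111000 ; hops seen [H5,H3,H6] ; pick H6

== LOOKUPS ==
["H3","H2","H1","H5","H1","H5","H3","H1","H5","H5","H3","H6"]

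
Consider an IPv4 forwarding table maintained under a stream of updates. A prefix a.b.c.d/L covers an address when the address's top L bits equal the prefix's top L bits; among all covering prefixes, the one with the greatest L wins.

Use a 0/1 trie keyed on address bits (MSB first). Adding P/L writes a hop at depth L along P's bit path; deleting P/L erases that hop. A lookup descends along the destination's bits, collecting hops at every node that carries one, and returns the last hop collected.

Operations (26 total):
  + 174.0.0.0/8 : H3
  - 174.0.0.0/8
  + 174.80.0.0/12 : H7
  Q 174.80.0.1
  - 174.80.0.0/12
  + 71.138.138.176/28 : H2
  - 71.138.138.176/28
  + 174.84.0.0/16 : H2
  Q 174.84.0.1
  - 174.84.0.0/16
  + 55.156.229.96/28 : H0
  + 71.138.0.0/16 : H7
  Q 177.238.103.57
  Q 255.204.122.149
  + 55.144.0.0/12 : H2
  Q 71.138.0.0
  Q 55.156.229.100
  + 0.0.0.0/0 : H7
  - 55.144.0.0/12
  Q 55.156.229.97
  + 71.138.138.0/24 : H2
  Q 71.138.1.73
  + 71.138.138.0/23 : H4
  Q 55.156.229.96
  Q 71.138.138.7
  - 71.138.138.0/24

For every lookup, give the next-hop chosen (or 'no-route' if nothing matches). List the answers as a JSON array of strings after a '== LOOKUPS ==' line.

Process each operation:
  + 174.0.0.0/8 (H3) depth=8
  - 174.0.0.0/8 clear@8
  + 174.80.0.0/12 (H7) depth=12
  ? 174.80.0.1  path d0:-→d1:-→d2:-→d3:-→d4:-→d5:-→d6:-→d7:-→d8:-→d9:-→d10:-→d11:-→d12:H7  best=H7
  - 174.80.0.0/12 clear@12
  + 71.138.138.176/28 (H2) depth=28
  - 71.138.138.176/28 clear@28
  + 174.84.0.0/16 (H2) depth=16
  ? 174.84.0.1  path d0:-→d1:-→d2:-→d3:-→d4:-→d5:-→d6:-→d7:-→d8:-→d9:-→d10:-→d11:-→d12:-→d13:-→d14:-→d15:-→d16:H2  best=H2
  - 174.84.0.0/16 clear@16
  + 55.156.229.96/28 (H0) depth=28
  + 71.138.0.0/16 (H7) depth=16
  ? 177.238.103.57  path d0:-→d1:-→d2:-→d3:-  best=no-route
  ? 255.204.122.149  path d0:-→d1:-  best=no-route
  + 55.144.0.0/12 (H2) depth=12
  ? 71.138.0.0  path d0:-→d1:-→d2:-→d3:-→d4:-→d5:-→d6:-→d7:-→d8:-→d9:-→d10:-→d11:-→d12:-→d13:-→d14:-→d15:-→d16:H7  best=H7
  ? 55.156.229.100  path d0:-→d1:-→d2:-→d3:-→d4:-→d5:-→d6:-→d7:-→d8:-→d9:-→d10:-→d11:-→d12:H2→d13:-→d14:-→d15:-→d16:-→d17:-→d18:-→d19:-→d20:-→d21:-→d22:-→d23:-→d24:-→d25:-→d26:-→d27:-→d28:H0  best=H0
  + 0.0.0.0/0 (H7) depth=0
  - 55.144.0.0/12 clear@12
  ? 55.156.229.97  path d0:H7→d1:-→d2:-→d3:-→d4:-→d5:-→d6:-→d7:-→d8:-→d9:-→d10:-→d11:-→d12:-→d13:-→d14:-→d15:-→d16:-→d17:-→d18:-→d19:-→d20:-→d21:-→d22:-→d23:-→d24:-→d25:-→d26:-→d27:-→d28:H0  best=H0
  + 71.138.138.0/24 (H2) depth=24
  ? 71.138.1.73  path d0:H7→d1:-→d2:-→d3:-→d4:-→d5:-→d6:-→d7:-→d8:-→d9:-→d10:-→d11:-→d12:-→d13:-→d14:-→d15:-→d16:H7  best=H7
  + 71.138.138.0/23 (H4) depth=23
  ? 55.156.229.96  path d0:H7→d1:-→d2:-→d3:-→d4:-→d5:-→d6:-→d7:-→d8:-→d9:-→d10:-→d11:-→d12:-→d13:-→d14:-→d15:-→d16:-→d17:-→d18:-→d19:-→d20:-→d21:-→d22:-→d23:-→d24:-→d25:-→d26:-→d27:-→d28:H0  best=H0
  ? 71.138.138.7  path d0:H7→d1:-→d2:-→d3:-→d4:-→d5:-→d6:-→d7:-→d8:-→d9:-→d10:-→d11:-→d12:-→d13:-→d14:-→d15:-→d16:H7→d17:-→d18:-→d19:-→d20:-→d21:-→d22:-→d23:H4→d24:H2  best=H2
  - 71.138.138.0/24 clear@24

== LOOKUPS ==
["H7","H2","no-route","no-route","H7","H0","H0","H7","H0","H2"]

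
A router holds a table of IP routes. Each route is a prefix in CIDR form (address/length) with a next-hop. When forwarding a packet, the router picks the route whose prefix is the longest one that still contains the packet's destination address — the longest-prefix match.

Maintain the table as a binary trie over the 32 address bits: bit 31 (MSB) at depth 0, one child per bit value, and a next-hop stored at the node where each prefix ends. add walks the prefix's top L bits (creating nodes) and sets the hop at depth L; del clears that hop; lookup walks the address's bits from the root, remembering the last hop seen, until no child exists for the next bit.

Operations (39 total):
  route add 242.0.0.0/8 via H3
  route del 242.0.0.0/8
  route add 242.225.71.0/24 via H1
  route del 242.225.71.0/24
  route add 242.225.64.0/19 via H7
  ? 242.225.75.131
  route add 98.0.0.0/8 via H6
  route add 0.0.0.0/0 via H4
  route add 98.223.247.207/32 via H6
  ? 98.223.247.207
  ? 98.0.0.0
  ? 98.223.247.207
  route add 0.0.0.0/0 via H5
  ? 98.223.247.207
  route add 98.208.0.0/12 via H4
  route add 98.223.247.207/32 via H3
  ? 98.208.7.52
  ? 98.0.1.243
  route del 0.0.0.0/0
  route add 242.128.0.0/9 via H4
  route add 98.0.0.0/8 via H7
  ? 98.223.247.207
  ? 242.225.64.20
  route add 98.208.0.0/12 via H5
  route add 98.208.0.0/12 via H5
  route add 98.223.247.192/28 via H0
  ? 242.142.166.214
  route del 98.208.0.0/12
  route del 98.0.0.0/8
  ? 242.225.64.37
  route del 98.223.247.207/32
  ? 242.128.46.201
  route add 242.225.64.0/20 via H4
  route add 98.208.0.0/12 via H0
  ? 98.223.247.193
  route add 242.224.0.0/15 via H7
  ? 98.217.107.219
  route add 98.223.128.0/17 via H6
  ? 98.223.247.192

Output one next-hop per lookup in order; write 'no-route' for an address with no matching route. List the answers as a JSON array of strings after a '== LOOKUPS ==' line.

Trace:
  add 242.0.0.0/8 -> H3 at depth 8
  - 242.0.0.0/8 clear@8
  add 242.225.71.0/24 -> H1 at depth 24
  - 242.225.71.0/24 clear@24
  add 242.225.64.0/19 -> H7 at depth 19
  Q 242.225.75.131: descend 11110010111000010100 ; hops seen [H7] ; pick H7
  add 98.0.0.0/8 -> H6 at depth 8
  add 0.0.0.0/0 -> H4 at depth 0
  add 98.223.247.207/32 -> H6 at depth 32
  Q 98.223.247.207: descend 01100010110111111111011111001111 ; hops seen [H4,H6,H6] ; pick H6
  Q 98.0.0.0: descend 01100010 ; hops seen [H4,H6] ; pick H6
  Q 98.223.247.207: descend 01100010110111111111011111001111 ; hops seen [H4,H6,H6] ; pick H6
  add 0.0.0.0/0 -> H5 at depth 0
  Q 98.223.247.207: descend 01100010110111111111011111001111 ; hops seen [H5,H6,H6] ; pick H6
  add 98.208.0.0/12 -> H4 at depth 12
  add 98.223.247.207/32 -> H3 at depth 32
  Q 98.208.7.52: descend 011000101101 ; hops seen [H5,H6,H4] ; pick H4
  Q 98.0.1.243: descend 01100010 ; hops seen [H5,H6] ; pick H6
  - 0.0.0.0/0 clear@0
  add 242.128.0.0/9 -> H4 at depth 9
  add 98.0.0.0/8 -> H7 at depth 8
  Q 98.223.247.207: descend 01100010110111111111011111001111 ; hops seen [H7,H4,H3] ; pick H3
  Q 242.225.64.20: descend 111100101110000101000 ; hops seen [H4,H7] ; pick H7
  add 98.208.0.0/12 -> H5 at depth 12
  add 98.208.0.0/12 -> H5 at depth 12
  add 98.223.247.192/28 -> H0 at depth 28
  Q 242.142.166.214: descend 111100101 ; hops seen [H4] ; pick H4
  - 98.208.0.0/12 clear@12
  - 98.0.0.0/8 clear@8
  Q 242.225.64.37: descend 111100101110000101000 ; hops seen [H4,H7] ; pick H7
  - 98.223.247.207/32 clear@32
  Q 242.128.46.201: descend 111100101 ; hops seen [H4] ; pick H4
  add 242.225.64.0/20 -> H4 at depth 20
  add 98.208.0.0/12 -> H0 at depth 12
  Q 98.223.247.193: descend 0110001011011111111101111100 ; hops seen [H0,H0] ; pick H0
  add 242.224.0.0/15 -> H7 at depth 15
  Q 98.217.107.219: descend 0110001011011 ; hops seen [H0] ; pick H0
  add 98.223.128.0/17 -> H6 at depth 17
  Q 98.223.247.192: descend 0110001011011111111101111100 ; hops seen [H0,H6,H0] ; pick H0

== LOOKUPS ==
["H7","H6","H6","H6","H6","H4","H6","H3","H7","H4","H7","H4","H0","H0","H0"]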